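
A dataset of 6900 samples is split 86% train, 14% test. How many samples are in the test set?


Train samples = 6900 * 86% = 5934
Test samples = 6900 - 5934
= 966

966


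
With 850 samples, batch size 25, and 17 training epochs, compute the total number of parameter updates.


Iterations per epoch = 850 / 25 = 34
Total updates = iterations_per_epoch * epochs
= 34 * 17
= 578

578


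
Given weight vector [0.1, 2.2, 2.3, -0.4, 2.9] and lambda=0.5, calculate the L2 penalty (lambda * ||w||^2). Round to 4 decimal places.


Squaring each weight:
0.1^2 = 0.01
2.2^2 = 4.84
2.3^2 = 5.29
(-0.4)^2 = 0.16
2.9^2 = 8.41
Sum of squares = 18.71
Penalty = 0.5 * 18.71 = 9.3550

9.3550


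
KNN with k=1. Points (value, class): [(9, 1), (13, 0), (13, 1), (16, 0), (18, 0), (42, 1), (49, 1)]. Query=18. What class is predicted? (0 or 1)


Distances from query 18:
Point 18 (class 0): distance = 0
K=1 nearest neighbors: classes = [0]
Votes for class 1: 0 / 1
Majority vote => class 0

0


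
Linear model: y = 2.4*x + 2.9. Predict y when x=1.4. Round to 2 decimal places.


y = 2.4 * 1.4 + (2.9)
= 3.36 + (2.9)
= 6.26

6.26


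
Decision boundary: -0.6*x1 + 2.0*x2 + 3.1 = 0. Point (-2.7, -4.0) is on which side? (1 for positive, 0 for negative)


Compute -0.6 * -2.7 + 2.0 * -4.0 + 3.1
= 1.62 + -8.0 + 3.1
= -3.28
Since -3.28 < 0, the point is on the negative side.

0


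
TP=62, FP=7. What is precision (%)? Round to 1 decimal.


Precision = TP / (TP + FP) * 100
= 62 / (62 + 7)
= 62 / 69
= 0.8986
= 89.9%

89.9


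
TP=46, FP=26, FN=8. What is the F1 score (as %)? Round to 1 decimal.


Precision = TP / (TP + FP) = 46 / 72 = 0.6389
Recall = TP / (TP + FN) = 46 / 54 = 0.8519
F1 = 2 * P * R / (P + R)
= 2 * 0.6389 * 0.8519 / (0.6389 + 0.8519)
= 1.0885 / 1.4907
= 0.7302
As percentage: 73.0%

73.0


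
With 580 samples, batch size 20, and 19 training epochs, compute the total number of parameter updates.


Iterations per epoch = 580 / 20 = 29
Total updates = iterations_per_epoch * epochs
= 29 * 19
= 551

551


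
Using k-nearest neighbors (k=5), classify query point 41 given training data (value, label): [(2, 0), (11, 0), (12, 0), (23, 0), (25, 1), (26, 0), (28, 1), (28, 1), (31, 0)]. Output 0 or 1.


Distances from query 41:
Point 31 (class 0): distance = 10
Point 28 (class 1): distance = 13
Point 28 (class 1): distance = 13
Point 26 (class 0): distance = 15
Point 25 (class 1): distance = 16
K=5 nearest neighbors: classes = [0, 1, 1, 0, 1]
Votes for class 1: 3 / 5
Majority vote => class 1

1


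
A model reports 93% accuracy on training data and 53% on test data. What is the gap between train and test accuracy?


Gap = train_accuracy - test_accuracy
= 93 - 53
= 40%
This large gap strongly indicates overfitting.

40


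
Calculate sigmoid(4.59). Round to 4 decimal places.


sigmoid(z) = 1 / (1 + exp(-z))
exp(-(4.59)) = exp(-4.59) = 0.0102
1 + 0.0102 = 1.0102
1 / 1.0102 = 0.9899

0.9899


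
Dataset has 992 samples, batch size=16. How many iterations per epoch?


Iterations per epoch = dataset_size / batch_size
= 992 / 16
= 62

62


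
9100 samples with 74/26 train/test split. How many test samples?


Train samples = 9100 * 74% = 6734
Test samples = 9100 - 6734
= 2366

2366


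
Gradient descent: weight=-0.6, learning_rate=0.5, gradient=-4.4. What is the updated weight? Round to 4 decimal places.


w_new = w_old - lr * gradient
= -0.6 - 0.5 * -4.4
= -0.6 - (-2.2)
= 1.6000

1.6000


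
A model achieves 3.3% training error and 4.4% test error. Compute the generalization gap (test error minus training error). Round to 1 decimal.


Generalization gap = test_error - train_error
= 4.4 - 3.3
= 1.1%
A small gap suggests good generalization.

1.1


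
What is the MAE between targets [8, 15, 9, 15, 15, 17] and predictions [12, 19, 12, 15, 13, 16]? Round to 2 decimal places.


Absolute errors: [4, 4, 3, 0, 2, 1]
Sum of absolute errors = 14
MAE = 14 / 6 = 2.33

2.33


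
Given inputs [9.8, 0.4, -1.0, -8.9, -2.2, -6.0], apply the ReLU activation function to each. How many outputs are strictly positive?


ReLU(x) = max(0, x) for each element:
ReLU(9.8) = 9.8
ReLU(0.4) = 0.4
ReLU(-1.0) = 0
ReLU(-8.9) = 0
ReLU(-2.2) = 0
ReLU(-6.0) = 0
Active neurons (>0): 2

2


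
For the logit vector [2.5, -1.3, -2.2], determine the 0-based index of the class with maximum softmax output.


Softmax is a monotonic transformation, so it preserves the argmax.
We need to find the index of the maximum logit.
Index 0: 2.5
Index 1: -1.3
Index 2: -2.2
Maximum logit = 2.5 at index 0

0


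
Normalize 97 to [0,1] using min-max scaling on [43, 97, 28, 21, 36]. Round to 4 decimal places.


Min = 21, Max = 97
Range = 97 - 21 = 76
Scaled = (x - min) / (max - min)
= (97 - 21) / 76
= 76 / 76
= 1.0000

1.0000


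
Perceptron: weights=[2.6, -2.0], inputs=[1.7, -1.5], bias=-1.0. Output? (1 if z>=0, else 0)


z = w . x + b
= 2.6*1.7 + -2.0*-1.5 + -1.0
= 4.42 + 3.0 + -1.0
= 7.42 + -1.0
= 6.42
Since z = 6.42 >= 0, output = 1

1


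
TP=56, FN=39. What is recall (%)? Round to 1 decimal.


Recall = TP / (TP + FN) * 100
= 56 / (56 + 39)
= 56 / 95
= 0.5895
= 58.9%

58.9


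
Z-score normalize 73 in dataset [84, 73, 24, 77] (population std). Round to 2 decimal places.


Mean = (84 + 73 + 24 + 77) / 4 = 64.5
Variance = sum((x_i - mean)^2) / n = 562.25
Std = sqrt(562.25) = 23.7118
Z = (x - mean) / std
= (73 - 64.5) / 23.7118
= 8.5 / 23.7118
= 0.36

0.36


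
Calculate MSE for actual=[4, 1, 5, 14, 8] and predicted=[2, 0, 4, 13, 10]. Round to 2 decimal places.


Differences: [2, 1, 1, 1, -2]
Squared errors: [4, 1, 1, 1, 4]
Sum of squared errors = 11
MSE = 11 / 5 = 2.20

2.20


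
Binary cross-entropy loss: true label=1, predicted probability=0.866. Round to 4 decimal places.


For y=1: Loss = -log(p)
= -log(0.866)
= -(-0.1439)
= 0.1439

0.1439


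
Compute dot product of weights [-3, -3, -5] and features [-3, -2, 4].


Element-wise products:
-3 * -3 = 9
-3 * -2 = 6
-5 * 4 = -20
Sum = 9 + 6 + -20
= -5

-5


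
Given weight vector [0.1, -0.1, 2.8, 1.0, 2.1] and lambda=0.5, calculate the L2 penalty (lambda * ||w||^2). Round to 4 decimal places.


Squaring each weight:
0.1^2 = 0.01
(-0.1)^2 = 0.01
2.8^2 = 7.84
1.0^2 = 1.0
2.1^2 = 4.41
Sum of squares = 13.27
Penalty = 0.5 * 13.27 = 6.6350

6.6350


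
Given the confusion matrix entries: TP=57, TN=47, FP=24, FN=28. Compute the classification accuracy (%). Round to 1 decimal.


Accuracy = (TP + TN) / (TP + TN + FP + FN) * 100
= (57 + 47) / (57 + 47 + 24 + 28)
= 104 / 156
= 0.6667
= 66.7%

66.7


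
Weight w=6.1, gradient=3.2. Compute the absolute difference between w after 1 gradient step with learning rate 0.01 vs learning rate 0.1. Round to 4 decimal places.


With lr=0.01: w_new = 6.1 - 0.01 * 3.2 = 6.068
With lr=0.1: w_new = 6.1 - 0.1 * 3.2 = 5.78
Absolute difference = |6.068 - 5.78|
= 0.2880

0.2880


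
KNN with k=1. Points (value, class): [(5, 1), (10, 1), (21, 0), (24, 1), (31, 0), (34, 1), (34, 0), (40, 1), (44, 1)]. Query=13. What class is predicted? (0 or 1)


Distances from query 13:
Point 10 (class 1): distance = 3
K=1 nearest neighbors: classes = [1]
Votes for class 1: 1 / 1
Majority vote => class 1

1


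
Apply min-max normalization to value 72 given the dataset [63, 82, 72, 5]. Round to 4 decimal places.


Min = 5, Max = 82
Range = 82 - 5 = 77
Scaled = (x - min) / (max - min)
= (72 - 5) / 77
= 67 / 77
= 0.8701

0.8701


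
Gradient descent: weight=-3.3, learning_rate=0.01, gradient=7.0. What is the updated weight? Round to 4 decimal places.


w_new = w_old - lr * gradient
= -3.3 - 0.01 * 7.0
= -3.3 - (0.07)
= -3.3700

-3.3700


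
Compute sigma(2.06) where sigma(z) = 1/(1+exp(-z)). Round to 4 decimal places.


sigmoid(z) = 1 / (1 + exp(-z))
exp(-(2.06)) = exp(-2.06) = 0.1275
1 + 0.1275 = 1.1275
1 / 1.1275 = 0.8870

0.8870


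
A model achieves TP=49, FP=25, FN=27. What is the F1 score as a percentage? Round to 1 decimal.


Precision = TP / (TP + FP) = 49 / 74 = 0.6622
Recall = TP / (TP + FN) = 49 / 76 = 0.6447
F1 = 2 * P * R / (P + R)
= 2 * 0.6622 * 0.6447 / (0.6622 + 0.6447)
= 0.8538 / 1.3069
= 0.6533
As percentage: 65.3%

65.3


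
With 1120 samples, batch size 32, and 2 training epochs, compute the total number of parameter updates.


Iterations per epoch = 1120 / 32 = 35
Total updates = iterations_per_epoch * epochs
= 35 * 2
= 70

70


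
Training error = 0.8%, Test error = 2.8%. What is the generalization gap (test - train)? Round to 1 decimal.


Generalization gap = test_error - train_error
= 2.8 - 0.8
= 2.0%
A moderate gap.

2.0


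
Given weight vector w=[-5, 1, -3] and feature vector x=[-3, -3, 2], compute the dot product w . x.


Element-wise products:
-5 * -3 = 15
1 * -3 = -3
-3 * 2 = -6
Sum = 15 + -3 + -6
= 6

6


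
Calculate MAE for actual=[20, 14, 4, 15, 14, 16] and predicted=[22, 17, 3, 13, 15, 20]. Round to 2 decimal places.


Absolute errors: [2, 3, 1, 2, 1, 4]
Sum of absolute errors = 13
MAE = 13 / 6 = 2.17

2.17


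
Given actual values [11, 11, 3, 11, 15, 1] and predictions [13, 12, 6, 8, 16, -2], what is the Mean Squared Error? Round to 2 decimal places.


Differences: [-2, -1, -3, 3, -1, 3]
Squared errors: [4, 1, 9, 9, 1, 9]
Sum of squared errors = 33
MSE = 33 / 6 = 5.50

5.50


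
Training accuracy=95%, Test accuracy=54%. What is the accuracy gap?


Gap = train_accuracy - test_accuracy
= 95 - 54
= 41%
This large gap strongly indicates overfitting.

41


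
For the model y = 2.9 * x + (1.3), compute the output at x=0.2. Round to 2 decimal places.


y = 2.9 * 0.2 + (1.3)
= 0.58 + (1.3)
= 1.88

1.88


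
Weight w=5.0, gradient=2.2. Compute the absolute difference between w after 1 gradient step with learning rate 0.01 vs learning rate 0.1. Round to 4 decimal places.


With lr=0.01: w_new = 5.0 - 0.01 * 2.2 = 4.978
With lr=0.1: w_new = 5.0 - 0.1 * 2.2 = 4.78
Absolute difference = |4.978 - 4.78|
= 0.1980

0.1980


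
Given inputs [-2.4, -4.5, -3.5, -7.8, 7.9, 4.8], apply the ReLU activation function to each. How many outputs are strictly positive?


ReLU(x) = max(0, x) for each element:
ReLU(-2.4) = 0
ReLU(-4.5) = 0
ReLU(-3.5) = 0
ReLU(-7.8) = 0
ReLU(7.9) = 7.9
ReLU(4.8) = 4.8
Active neurons (>0): 2

2


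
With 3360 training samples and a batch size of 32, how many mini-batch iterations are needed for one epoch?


Iterations per epoch = dataset_size / batch_size
= 3360 / 32
= 105

105


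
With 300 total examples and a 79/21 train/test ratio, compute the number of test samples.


Train samples = 300 * 79% = 237
Test samples = 300 - 237
= 63

63


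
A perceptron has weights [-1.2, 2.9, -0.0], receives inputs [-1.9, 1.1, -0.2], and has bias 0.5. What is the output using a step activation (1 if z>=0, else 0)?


z = w . x + b
= -1.2*-1.9 + 2.9*1.1 + -0.0*-0.2 + 0.5
= 2.28 + 3.19 + 0.0 + 0.5
= 5.47 + 0.5
= 5.97
Since z = 5.97 >= 0, output = 1

1


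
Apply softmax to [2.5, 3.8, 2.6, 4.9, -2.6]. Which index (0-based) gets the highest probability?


Softmax is a monotonic transformation, so it preserves the argmax.
We need to find the index of the maximum logit.
Index 0: 2.5
Index 1: 3.8
Index 2: 2.6
Index 3: 4.9
Index 4: -2.6
Maximum logit = 4.9 at index 3

3


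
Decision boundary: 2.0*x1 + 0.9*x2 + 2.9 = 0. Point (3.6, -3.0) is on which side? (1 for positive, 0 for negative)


Compute 2.0 * 3.6 + 0.9 * -3.0 + 2.9
= 7.2 + -2.7 + 2.9
= 7.4
Since 7.4 >= 0, the point is on the positive side.

1


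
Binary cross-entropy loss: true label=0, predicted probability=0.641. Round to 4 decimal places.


For y=0: Loss = -log(1-p)
= -log(1 - 0.641)
= -log(0.359)
= -(-1.0244)
= 1.0244

1.0244


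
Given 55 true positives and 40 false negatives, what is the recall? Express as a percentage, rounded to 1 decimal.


Recall = TP / (TP + FN) * 100
= 55 / (55 + 40)
= 55 / 95
= 0.5789
= 57.9%

57.9


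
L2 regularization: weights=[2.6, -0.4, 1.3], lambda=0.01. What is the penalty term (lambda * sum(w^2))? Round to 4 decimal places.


Squaring each weight:
2.6^2 = 6.76
(-0.4)^2 = 0.16
1.3^2 = 1.69
Sum of squares = 8.61
Penalty = 0.01 * 8.61 = 0.0861

0.0861


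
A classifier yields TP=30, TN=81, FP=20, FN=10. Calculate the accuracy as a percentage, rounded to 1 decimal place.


Accuracy = (TP + TN) / (TP + TN + FP + FN) * 100
= (30 + 81) / (30 + 81 + 20 + 10)
= 111 / 141
= 0.7872
= 78.7%

78.7


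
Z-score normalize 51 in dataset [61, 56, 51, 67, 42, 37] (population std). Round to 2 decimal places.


Mean = (61 + 56 + 51 + 67 + 42 + 37) / 6 = 52.3333
Variance = sum((x_i - mean)^2) / n = 107.8889
Std = sqrt(107.8889) = 10.387
Z = (x - mean) / std
= (51 - 52.3333) / 10.387
= -1.3333 / 10.387
= -0.13

-0.13


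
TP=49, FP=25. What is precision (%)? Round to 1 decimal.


Precision = TP / (TP + FP) * 100
= 49 / (49 + 25)
= 49 / 74
= 0.6622
= 66.2%

66.2


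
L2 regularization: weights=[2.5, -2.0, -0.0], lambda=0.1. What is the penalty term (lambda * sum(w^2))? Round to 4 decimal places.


Squaring each weight:
2.5^2 = 6.25
(-2.0)^2 = 4.0
(-0.0)^2 = 0.0
Sum of squares = 10.25
Penalty = 0.1 * 10.25 = 1.0250

1.0250


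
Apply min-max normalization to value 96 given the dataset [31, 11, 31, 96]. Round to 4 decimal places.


Min = 11, Max = 96
Range = 96 - 11 = 85
Scaled = (x - min) / (max - min)
= (96 - 11) / 85
= 85 / 85
= 1.0000

1.0000


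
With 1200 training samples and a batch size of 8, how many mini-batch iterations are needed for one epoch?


Iterations per epoch = dataset_size / batch_size
= 1200 / 8
= 150

150


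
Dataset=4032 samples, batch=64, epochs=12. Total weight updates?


Iterations per epoch = 4032 / 64 = 63
Total updates = iterations_per_epoch * epochs
= 63 * 12
= 756

756


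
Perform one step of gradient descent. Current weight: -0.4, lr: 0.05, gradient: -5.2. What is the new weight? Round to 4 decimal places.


w_new = w_old - lr * gradient
= -0.4 - 0.05 * -5.2
= -0.4 - (-0.26)
= -0.1400

-0.1400


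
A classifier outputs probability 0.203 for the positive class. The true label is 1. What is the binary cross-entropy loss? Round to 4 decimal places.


For y=1: Loss = -log(p)
= -log(0.203)
= -(-1.5945)
= 1.5945

1.5945


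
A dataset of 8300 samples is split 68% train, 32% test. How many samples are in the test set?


Train samples = 8300 * 68% = 5644
Test samples = 8300 - 5644
= 2656

2656


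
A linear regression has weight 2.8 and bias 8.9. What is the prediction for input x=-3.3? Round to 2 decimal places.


y = 2.8 * -3.3 + (8.9)
= -9.24 + (8.9)
= -0.34

-0.34


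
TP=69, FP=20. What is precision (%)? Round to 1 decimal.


Precision = TP / (TP + FP) * 100
= 69 / (69 + 20)
= 69 / 89
= 0.7753
= 77.5%

77.5


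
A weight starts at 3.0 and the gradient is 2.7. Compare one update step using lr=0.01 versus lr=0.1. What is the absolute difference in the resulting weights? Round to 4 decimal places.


With lr=0.01: w_new = 3.0 - 0.01 * 2.7 = 2.973
With lr=0.1: w_new = 3.0 - 0.1 * 2.7 = 2.73
Absolute difference = |2.973 - 2.73|
= 0.2430

0.2430


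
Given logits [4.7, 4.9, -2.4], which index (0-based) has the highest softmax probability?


Softmax is a monotonic transformation, so it preserves the argmax.
We need to find the index of the maximum logit.
Index 0: 4.7
Index 1: 4.9
Index 2: -2.4
Maximum logit = 4.9 at index 1

1


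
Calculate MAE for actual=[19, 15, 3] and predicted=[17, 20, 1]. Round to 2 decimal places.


Absolute errors: [2, 5, 2]
Sum of absolute errors = 9
MAE = 9 / 3 = 3.00

3.00


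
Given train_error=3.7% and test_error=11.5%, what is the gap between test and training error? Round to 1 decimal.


Generalization gap = test_error - train_error
= 11.5 - 3.7
= 7.8%
A moderate gap.

7.8


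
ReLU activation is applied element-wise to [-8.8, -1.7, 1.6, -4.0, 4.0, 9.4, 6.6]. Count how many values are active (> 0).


ReLU(x) = max(0, x) for each element:
ReLU(-8.8) = 0
ReLU(-1.7) = 0
ReLU(1.6) = 1.6
ReLU(-4.0) = 0
ReLU(4.0) = 4.0
ReLU(9.4) = 9.4
ReLU(6.6) = 6.6
Active neurons (>0): 4

4


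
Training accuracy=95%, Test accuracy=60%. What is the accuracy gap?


Gap = train_accuracy - test_accuracy
= 95 - 60
= 35%
This large gap strongly indicates overfitting.

35


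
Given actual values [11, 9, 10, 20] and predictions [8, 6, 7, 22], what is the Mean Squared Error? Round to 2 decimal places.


Differences: [3, 3, 3, -2]
Squared errors: [9, 9, 9, 4]
Sum of squared errors = 31
MSE = 31 / 4 = 7.75

7.75


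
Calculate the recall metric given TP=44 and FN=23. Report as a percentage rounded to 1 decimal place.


Recall = TP / (TP + FN) * 100
= 44 / (44 + 23)
= 44 / 67
= 0.6567
= 65.7%

65.7


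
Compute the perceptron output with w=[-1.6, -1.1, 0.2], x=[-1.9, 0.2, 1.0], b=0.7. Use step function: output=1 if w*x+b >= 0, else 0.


z = w . x + b
= -1.6*-1.9 + -1.1*0.2 + 0.2*1.0 + 0.7
= 3.04 + -0.22 + 0.2 + 0.7
= 3.02 + 0.7
= 3.72
Since z = 3.72 >= 0, output = 1

1


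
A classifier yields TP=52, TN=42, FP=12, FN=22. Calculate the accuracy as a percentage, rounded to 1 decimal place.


Accuracy = (TP + TN) / (TP + TN + FP + FN) * 100
= (52 + 42) / (52 + 42 + 12 + 22)
= 94 / 128
= 0.7344
= 73.4%

73.4


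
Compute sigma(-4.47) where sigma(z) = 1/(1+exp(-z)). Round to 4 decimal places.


sigmoid(z) = 1 / (1 + exp(-z))
exp(-(-4.47)) = exp(4.47) = 87.3567
1 + 87.3567 = 88.3567
1 / 88.3567 = 0.0113

0.0113


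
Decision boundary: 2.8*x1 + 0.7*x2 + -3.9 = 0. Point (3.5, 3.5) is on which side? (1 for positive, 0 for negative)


Compute 2.8 * 3.5 + 0.7 * 3.5 + -3.9
= 9.8 + 2.45 + -3.9
= 8.35
Since 8.35 >= 0, the point is on the positive side.

1


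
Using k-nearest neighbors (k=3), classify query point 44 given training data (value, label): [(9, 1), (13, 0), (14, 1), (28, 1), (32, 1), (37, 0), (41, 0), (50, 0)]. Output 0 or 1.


Distances from query 44:
Point 41 (class 0): distance = 3
Point 50 (class 0): distance = 6
Point 37 (class 0): distance = 7
K=3 nearest neighbors: classes = [0, 0, 0]
Votes for class 1: 0 / 3
Majority vote => class 0

0


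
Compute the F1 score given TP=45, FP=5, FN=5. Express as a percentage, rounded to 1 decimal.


Precision = TP / (TP + FP) = 45 / 50 = 0.9
Recall = TP / (TP + FN) = 45 / 50 = 0.9
F1 = 2 * P * R / (P + R)
= 2 * 0.9 * 0.9 / (0.9 + 0.9)
= 1.62 / 1.8
= 0.9
As percentage: 90.0%

90.0


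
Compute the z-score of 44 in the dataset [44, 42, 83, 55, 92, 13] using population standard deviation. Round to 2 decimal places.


Mean = (44 + 42 + 83 + 55 + 92 + 13) / 6 = 54.8333
Variance = sum((x_i - mean)^2) / n = 701.1389
Std = sqrt(701.1389) = 26.479
Z = (x - mean) / std
= (44 - 54.8333) / 26.479
= -10.8333 / 26.479
= -0.41

-0.41


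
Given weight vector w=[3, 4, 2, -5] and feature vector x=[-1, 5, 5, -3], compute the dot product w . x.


Element-wise products:
3 * -1 = -3
4 * 5 = 20
2 * 5 = 10
-5 * -3 = 15
Sum = -3 + 20 + 10 + 15
= 42

42


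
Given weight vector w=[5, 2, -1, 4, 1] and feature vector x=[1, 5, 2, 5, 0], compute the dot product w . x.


Element-wise products:
5 * 1 = 5
2 * 5 = 10
-1 * 2 = -2
4 * 5 = 20
1 * 0 = 0
Sum = 5 + 10 + -2 + 20 + 0
= 33

33


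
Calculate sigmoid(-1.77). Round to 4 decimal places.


sigmoid(z) = 1 / (1 + exp(-z))
exp(-(-1.77)) = exp(1.77) = 5.8709
1 + 5.8709 = 6.8709
1 / 6.8709 = 0.1455

0.1455


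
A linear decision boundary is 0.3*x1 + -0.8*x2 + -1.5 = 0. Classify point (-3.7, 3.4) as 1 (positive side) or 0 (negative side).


Compute 0.3 * -3.7 + -0.8 * 3.4 + -1.5
= -1.11 + -2.72 + -1.5
= -5.33
Since -5.33 < 0, the point is on the negative side.

0


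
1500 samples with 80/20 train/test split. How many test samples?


Train samples = 1500 * 80% = 1200
Test samples = 1500 - 1200
= 300

300


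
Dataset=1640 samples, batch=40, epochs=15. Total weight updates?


Iterations per epoch = 1640 / 40 = 41
Total updates = iterations_per_epoch * epochs
= 41 * 15
= 615

615


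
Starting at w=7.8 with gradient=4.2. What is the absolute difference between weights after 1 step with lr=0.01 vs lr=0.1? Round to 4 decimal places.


With lr=0.01: w_new = 7.8 - 0.01 * 4.2 = 7.758
With lr=0.1: w_new = 7.8 - 0.1 * 4.2 = 7.38
Absolute difference = |7.758 - 7.38|
= 0.3780

0.3780


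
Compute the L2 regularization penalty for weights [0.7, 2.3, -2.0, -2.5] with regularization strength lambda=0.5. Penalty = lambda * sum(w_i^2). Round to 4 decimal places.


Squaring each weight:
0.7^2 = 0.49
2.3^2 = 5.29
(-2.0)^2 = 4.0
(-2.5)^2 = 6.25
Sum of squares = 16.03
Penalty = 0.5 * 16.03 = 8.0150

8.0150


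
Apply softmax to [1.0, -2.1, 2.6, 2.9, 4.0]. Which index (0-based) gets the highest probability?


Softmax is a monotonic transformation, so it preserves the argmax.
We need to find the index of the maximum logit.
Index 0: 1.0
Index 1: -2.1
Index 2: 2.6
Index 3: 2.9
Index 4: 4.0
Maximum logit = 4.0 at index 4

4


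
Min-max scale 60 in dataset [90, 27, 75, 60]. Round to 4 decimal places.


Min = 27, Max = 90
Range = 90 - 27 = 63
Scaled = (x - min) / (max - min)
= (60 - 27) / 63
= 33 / 63
= 0.5238

0.5238


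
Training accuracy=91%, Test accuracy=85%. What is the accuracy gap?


Gap = train_accuracy - test_accuracy
= 91 - 85
= 6%
This moderate gap may indicate mild overfitting.

6


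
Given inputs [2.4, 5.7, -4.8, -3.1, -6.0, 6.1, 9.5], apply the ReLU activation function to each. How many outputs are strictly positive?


ReLU(x) = max(0, x) for each element:
ReLU(2.4) = 2.4
ReLU(5.7) = 5.7
ReLU(-4.8) = 0
ReLU(-3.1) = 0
ReLU(-6.0) = 0
ReLU(6.1) = 6.1
ReLU(9.5) = 9.5
Active neurons (>0): 4

4


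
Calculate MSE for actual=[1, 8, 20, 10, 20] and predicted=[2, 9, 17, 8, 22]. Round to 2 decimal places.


Differences: [-1, -1, 3, 2, -2]
Squared errors: [1, 1, 9, 4, 4]
Sum of squared errors = 19
MSE = 19 / 5 = 3.80

3.80


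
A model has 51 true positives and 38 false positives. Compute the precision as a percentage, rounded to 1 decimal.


Precision = TP / (TP + FP) * 100
= 51 / (51 + 38)
= 51 / 89
= 0.573
= 57.3%

57.3


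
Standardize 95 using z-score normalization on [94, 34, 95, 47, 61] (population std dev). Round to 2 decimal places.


Mean = (94 + 34 + 95 + 47 + 61) / 5 = 66.2
Variance = sum((x_i - mean)^2) / n = 606.96
Std = sqrt(606.96) = 24.6366
Z = (x - mean) / std
= (95 - 66.2) / 24.6366
= 28.8 / 24.6366
= 1.17

1.17


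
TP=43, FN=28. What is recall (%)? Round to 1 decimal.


Recall = TP / (TP + FN) * 100
= 43 / (43 + 28)
= 43 / 71
= 0.6056
= 60.6%

60.6


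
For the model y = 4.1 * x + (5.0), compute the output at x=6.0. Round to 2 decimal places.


y = 4.1 * 6.0 + (5.0)
= 24.6 + (5.0)
= 29.60

29.60


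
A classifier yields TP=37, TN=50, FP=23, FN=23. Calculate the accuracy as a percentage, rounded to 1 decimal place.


Accuracy = (TP + TN) / (TP + TN + FP + FN) * 100
= (37 + 50) / (37 + 50 + 23 + 23)
= 87 / 133
= 0.6541
= 65.4%

65.4


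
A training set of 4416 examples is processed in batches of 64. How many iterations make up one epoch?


Iterations per epoch = dataset_size / batch_size
= 4416 / 64
= 69

69


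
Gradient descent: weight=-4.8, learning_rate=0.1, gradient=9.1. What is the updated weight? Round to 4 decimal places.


w_new = w_old - lr * gradient
= -4.8 - 0.1 * 9.1
= -4.8 - (0.91)
= -5.7100

-5.7100


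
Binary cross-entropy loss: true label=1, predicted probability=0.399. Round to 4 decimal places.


For y=1: Loss = -log(p)
= -log(0.399)
= -(-0.9188)
= 0.9188

0.9188


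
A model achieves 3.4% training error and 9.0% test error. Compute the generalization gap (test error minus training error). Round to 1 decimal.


Generalization gap = test_error - train_error
= 9.0 - 3.4
= 5.6%
A moderate gap.

5.6


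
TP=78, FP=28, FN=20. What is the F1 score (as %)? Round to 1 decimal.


Precision = TP / (TP + FP) = 78 / 106 = 0.7358
Recall = TP / (TP + FN) = 78 / 98 = 0.7959
F1 = 2 * P * R / (P + R)
= 2 * 0.7358 * 0.7959 / (0.7358 + 0.7959)
= 1.1714 / 1.5318
= 0.7647
As percentage: 76.5%

76.5


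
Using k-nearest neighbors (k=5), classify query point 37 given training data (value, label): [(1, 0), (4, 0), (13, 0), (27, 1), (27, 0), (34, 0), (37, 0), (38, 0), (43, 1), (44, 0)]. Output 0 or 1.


Distances from query 37:
Point 37 (class 0): distance = 0
Point 38 (class 0): distance = 1
Point 34 (class 0): distance = 3
Point 43 (class 1): distance = 6
Point 44 (class 0): distance = 7
K=5 nearest neighbors: classes = [0, 0, 0, 1, 0]
Votes for class 1: 1 / 5
Majority vote => class 0

0


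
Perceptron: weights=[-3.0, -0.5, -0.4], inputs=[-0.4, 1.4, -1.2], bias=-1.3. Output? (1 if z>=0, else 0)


z = w . x + b
= -3.0*-0.4 + -0.5*1.4 + -0.4*-1.2 + -1.3
= 1.2 + -0.7 + 0.48 + -1.3
= 0.98 + -1.3
= -0.32
Since z = -0.32 < 0, output = 0

0


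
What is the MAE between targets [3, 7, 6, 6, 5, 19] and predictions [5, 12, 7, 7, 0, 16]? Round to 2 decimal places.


Absolute errors: [2, 5, 1, 1, 5, 3]
Sum of absolute errors = 17
MAE = 17 / 6 = 2.83

2.83


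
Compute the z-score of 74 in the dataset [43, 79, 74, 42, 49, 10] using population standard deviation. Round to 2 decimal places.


Mean = (43 + 79 + 74 + 42 + 49 + 10) / 6 = 49.5
Variance = sum((x_i - mean)^2) / n = 521.5833
Std = sqrt(521.5833) = 22.8382
Z = (x - mean) / std
= (74 - 49.5) / 22.8382
= 24.5 / 22.8382
= 1.07

1.07


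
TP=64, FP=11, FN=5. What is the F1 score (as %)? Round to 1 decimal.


Precision = TP / (TP + FP) = 64 / 75 = 0.8533
Recall = TP / (TP + FN) = 64 / 69 = 0.9275
F1 = 2 * P * R / (P + R)
= 2 * 0.8533 * 0.9275 / (0.8533 + 0.9275)
= 1.583 / 1.7809
= 0.8889
As percentage: 88.9%

88.9


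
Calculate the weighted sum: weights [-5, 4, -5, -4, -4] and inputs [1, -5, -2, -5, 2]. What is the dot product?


Element-wise products:
-5 * 1 = -5
4 * -5 = -20
-5 * -2 = 10
-4 * -5 = 20
-4 * 2 = -8
Sum = -5 + -20 + 10 + 20 + -8
= -3

-3


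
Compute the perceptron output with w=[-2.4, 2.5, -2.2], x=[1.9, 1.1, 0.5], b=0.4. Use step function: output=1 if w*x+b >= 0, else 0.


z = w . x + b
= -2.4*1.9 + 2.5*1.1 + -2.2*0.5 + 0.4
= -4.56 + 2.75 + -1.1 + 0.4
= -2.91 + 0.4
= -2.51
Since z = -2.51 < 0, output = 0

0


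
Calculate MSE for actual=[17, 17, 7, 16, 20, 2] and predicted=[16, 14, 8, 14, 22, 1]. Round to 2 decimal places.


Differences: [1, 3, -1, 2, -2, 1]
Squared errors: [1, 9, 1, 4, 4, 1]
Sum of squared errors = 20
MSE = 20 / 6 = 3.33

3.33


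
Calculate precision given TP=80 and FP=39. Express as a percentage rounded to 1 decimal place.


Precision = TP / (TP + FP) * 100
= 80 / (80 + 39)
= 80 / 119
= 0.6723
= 67.2%

67.2


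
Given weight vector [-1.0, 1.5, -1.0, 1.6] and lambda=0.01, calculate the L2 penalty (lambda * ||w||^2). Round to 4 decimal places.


Squaring each weight:
(-1.0)^2 = 1.0
1.5^2 = 2.25
(-1.0)^2 = 1.0
1.6^2 = 2.56
Sum of squares = 6.81
Penalty = 0.01 * 6.81 = 0.0681

0.0681


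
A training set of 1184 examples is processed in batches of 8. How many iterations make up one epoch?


Iterations per epoch = dataset_size / batch_size
= 1184 / 8
= 148

148


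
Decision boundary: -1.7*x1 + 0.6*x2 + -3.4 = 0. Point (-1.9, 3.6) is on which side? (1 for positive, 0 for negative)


Compute -1.7 * -1.9 + 0.6 * 3.6 + -3.4
= 3.23 + 2.16 + -3.4
= 1.99
Since 1.99 >= 0, the point is on the positive side.

1


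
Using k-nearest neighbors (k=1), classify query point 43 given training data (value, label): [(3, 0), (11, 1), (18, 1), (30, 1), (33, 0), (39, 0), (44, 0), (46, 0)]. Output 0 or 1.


Distances from query 43:
Point 44 (class 0): distance = 1
K=1 nearest neighbors: classes = [0]
Votes for class 1: 0 / 1
Majority vote => class 0

0


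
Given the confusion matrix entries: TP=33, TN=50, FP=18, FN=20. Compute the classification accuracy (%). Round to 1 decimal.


Accuracy = (TP + TN) / (TP + TN + FP + FN) * 100
= (33 + 50) / (33 + 50 + 18 + 20)
= 83 / 121
= 0.686
= 68.6%

68.6


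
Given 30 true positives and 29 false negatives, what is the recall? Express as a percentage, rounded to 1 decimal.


Recall = TP / (TP + FN) * 100
= 30 / (30 + 29)
= 30 / 59
= 0.5085
= 50.8%

50.8


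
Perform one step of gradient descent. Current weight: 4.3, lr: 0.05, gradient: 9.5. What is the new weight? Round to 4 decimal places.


w_new = w_old - lr * gradient
= 4.3 - 0.05 * 9.5
= 4.3 - (0.475)
= 3.8250

3.8250


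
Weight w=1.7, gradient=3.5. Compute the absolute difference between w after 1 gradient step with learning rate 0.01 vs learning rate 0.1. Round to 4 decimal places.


With lr=0.01: w_new = 1.7 - 0.01 * 3.5 = 1.665
With lr=0.1: w_new = 1.7 - 0.1 * 3.5 = 1.35
Absolute difference = |1.665 - 1.35|
= 0.3150

0.3150


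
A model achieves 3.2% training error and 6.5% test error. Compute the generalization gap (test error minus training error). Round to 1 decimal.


Generalization gap = test_error - train_error
= 6.5 - 3.2
= 3.3%
A moderate gap.

3.3


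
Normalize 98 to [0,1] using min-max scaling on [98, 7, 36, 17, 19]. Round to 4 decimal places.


Min = 7, Max = 98
Range = 98 - 7 = 91
Scaled = (x - min) / (max - min)
= (98 - 7) / 91
= 91 / 91
= 1.0000

1.0000


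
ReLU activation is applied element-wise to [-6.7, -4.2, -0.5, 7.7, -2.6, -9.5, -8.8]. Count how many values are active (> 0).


ReLU(x) = max(0, x) for each element:
ReLU(-6.7) = 0
ReLU(-4.2) = 0
ReLU(-0.5) = 0
ReLU(7.7) = 7.7
ReLU(-2.6) = 0
ReLU(-9.5) = 0
ReLU(-8.8) = 0
Active neurons (>0): 1

1


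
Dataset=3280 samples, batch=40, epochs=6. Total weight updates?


Iterations per epoch = 3280 / 40 = 82
Total updates = iterations_per_epoch * epochs
= 82 * 6
= 492

492


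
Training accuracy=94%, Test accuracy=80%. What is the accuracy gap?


Gap = train_accuracy - test_accuracy
= 94 - 80
= 14%
This gap suggests the model is overfitting.

14


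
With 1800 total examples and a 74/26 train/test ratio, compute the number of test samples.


Train samples = 1800 * 74% = 1332
Test samples = 1800 - 1332
= 468

468


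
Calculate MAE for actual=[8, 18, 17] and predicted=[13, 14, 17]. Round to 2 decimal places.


Absolute errors: [5, 4, 0]
Sum of absolute errors = 9
MAE = 9 / 3 = 3.00

3.00


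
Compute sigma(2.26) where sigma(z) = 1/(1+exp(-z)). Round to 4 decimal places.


sigmoid(z) = 1 / (1 + exp(-z))
exp(-(2.26)) = exp(-2.26) = 0.1043
1 + 0.1043 = 1.1043
1 / 1.1043 = 0.9055

0.9055


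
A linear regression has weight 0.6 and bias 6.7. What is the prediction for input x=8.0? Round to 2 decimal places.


y = 0.6 * 8.0 + (6.7)
= 4.8 + (6.7)
= 11.50

11.50


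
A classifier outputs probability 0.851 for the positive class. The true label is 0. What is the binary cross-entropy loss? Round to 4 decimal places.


For y=0: Loss = -log(1-p)
= -log(1 - 0.851)
= -log(0.149)
= -(-1.9038)
= 1.9038

1.9038


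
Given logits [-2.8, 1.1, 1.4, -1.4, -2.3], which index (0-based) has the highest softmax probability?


Softmax is a monotonic transformation, so it preserves the argmax.
We need to find the index of the maximum logit.
Index 0: -2.8
Index 1: 1.1
Index 2: 1.4
Index 3: -1.4
Index 4: -2.3
Maximum logit = 1.4 at index 2

2


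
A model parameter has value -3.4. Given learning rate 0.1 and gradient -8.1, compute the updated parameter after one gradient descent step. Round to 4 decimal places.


w_new = w_old - lr * gradient
= -3.4 - 0.1 * -8.1
= -3.4 - (-0.81)
= -2.5900

-2.5900


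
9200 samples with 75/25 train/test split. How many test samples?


Train samples = 9200 * 75% = 6900
Test samples = 9200 - 6900
= 2300

2300


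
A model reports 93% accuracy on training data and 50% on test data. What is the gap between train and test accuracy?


Gap = train_accuracy - test_accuracy
= 93 - 50
= 43%
This large gap strongly indicates overfitting.

43


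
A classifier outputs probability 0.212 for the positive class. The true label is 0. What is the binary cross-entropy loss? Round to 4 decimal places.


For y=0: Loss = -log(1-p)
= -log(1 - 0.212)
= -log(0.788)
= -(-0.2383)
= 0.2383

0.2383


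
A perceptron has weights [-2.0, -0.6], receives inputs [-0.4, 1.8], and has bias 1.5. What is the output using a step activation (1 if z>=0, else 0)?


z = w . x + b
= -2.0*-0.4 + -0.6*1.8 + 1.5
= 0.8 + -1.08 + 1.5
= -0.28 + 1.5
= 1.22
Since z = 1.22 >= 0, output = 1

1


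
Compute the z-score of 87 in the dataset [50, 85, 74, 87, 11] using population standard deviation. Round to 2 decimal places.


Mean = (50 + 85 + 74 + 87 + 11) / 5 = 61.4
Variance = sum((x_i - mean)^2) / n = 808.24
Std = sqrt(808.24) = 28.4296
Z = (x - mean) / std
= (87 - 61.4) / 28.4296
= 25.6 / 28.4296
= 0.90

0.90


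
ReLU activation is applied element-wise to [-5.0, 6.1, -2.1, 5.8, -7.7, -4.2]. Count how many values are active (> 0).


ReLU(x) = max(0, x) for each element:
ReLU(-5.0) = 0
ReLU(6.1) = 6.1
ReLU(-2.1) = 0
ReLU(5.8) = 5.8
ReLU(-7.7) = 0
ReLU(-4.2) = 0
Active neurons (>0): 2

2


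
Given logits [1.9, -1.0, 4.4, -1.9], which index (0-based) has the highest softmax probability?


Softmax is a monotonic transformation, so it preserves the argmax.
We need to find the index of the maximum logit.
Index 0: 1.9
Index 1: -1.0
Index 2: 4.4
Index 3: -1.9
Maximum logit = 4.4 at index 2

2


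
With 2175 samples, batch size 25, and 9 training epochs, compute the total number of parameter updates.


Iterations per epoch = 2175 / 25 = 87
Total updates = iterations_per_epoch * epochs
= 87 * 9
= 783

783


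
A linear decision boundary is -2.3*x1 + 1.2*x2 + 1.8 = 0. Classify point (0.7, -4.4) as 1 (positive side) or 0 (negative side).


Compute -2.3 * 0.7 + 1.2 * -4.4 + 1.8
= -1.61 + -5.28 + 1.8
= -5.09
Since -5.09 < 0, the point is on the negative side.

0


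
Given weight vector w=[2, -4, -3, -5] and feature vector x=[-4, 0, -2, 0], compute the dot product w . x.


Element-wise products:
2 * -4 = -8
-4 * 0 = 0
-3 * -2 = 6
-5 * 0 = 0
Sum = -8 + 0 + 6 + 0
= -2

-2


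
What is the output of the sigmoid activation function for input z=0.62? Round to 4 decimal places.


sigmoid(z) = 1 / (1 + exp(-z))
exp(-(0.62)) = exp(-0.62) = 0.5379
1 + 0.5379 = 1.5379
1 / 1.5379 = 0.6502

0.6502


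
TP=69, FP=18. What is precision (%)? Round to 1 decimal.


Precision = TP / (TP + FP) * 100
= 69 / (69 + 18)
= 69 / 87
= 0.7931
= 79.3%

79.3


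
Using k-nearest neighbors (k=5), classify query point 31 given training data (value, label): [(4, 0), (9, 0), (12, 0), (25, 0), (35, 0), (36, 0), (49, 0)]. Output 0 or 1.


Distances from query 31:
Point 35 (class 0): distance = 4
Point 36 (class 0): distance = 5
Point 25 (class 0): distance = 6
Point 49 (class 0): distance = 18
Point 12 (class 0): distance = 19
K=5 nearest neighbors: classes = [0, 0, 0, 0, 0]
Votes for class 1: 0 / 5
Majority vote => class 0

0


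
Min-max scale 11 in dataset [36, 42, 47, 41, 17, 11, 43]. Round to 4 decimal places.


Min = 11, Max = 47
Range = 47 - 11 = 36
Scaled = (x - min) / (max - min)
= (11 - 11) / 36
= 0 / 36
= 0.0000

0.0000


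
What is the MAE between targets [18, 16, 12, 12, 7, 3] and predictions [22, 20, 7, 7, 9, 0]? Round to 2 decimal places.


Absolute errors: [4, 4, 5, 5, 2, 3]
Sum of absolute errors = 23
MAE = 23 / 6 = 3.83

3.83


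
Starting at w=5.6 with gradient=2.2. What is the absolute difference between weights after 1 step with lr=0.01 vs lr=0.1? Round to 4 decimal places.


With lr=0.01: w_new = 5.6 - 0.01 * 2.2 = 5.578
With lr=0.1: w_new = 5.6 - 0.1 * 2.2 = 5.38
Absolute difference = |5.578 - 5.38|
= 0.1980

0.1980


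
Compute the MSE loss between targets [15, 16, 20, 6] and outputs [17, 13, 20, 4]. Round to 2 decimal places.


Differences: [-2, 3, 0, 2]
Squared errors: [4, 9, 0, 4]
Sum of squared errors = 17
MSE = 17 / 4 = 4.25

4.25


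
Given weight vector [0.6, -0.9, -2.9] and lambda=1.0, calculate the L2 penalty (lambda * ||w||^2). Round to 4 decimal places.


Squaring each weight:
0.6^2 = 0.36
(-0.9)^2 = 0.81
(-2.9)^2 = 8.41
Sum of squares = 9.58
Penalty = 1.0 * 9.58 = 9.5800

9.5800


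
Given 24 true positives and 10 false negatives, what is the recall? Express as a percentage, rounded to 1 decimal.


Recall = TP / (TP + FN) * 100
= 24 / (24 + 10)
= 24 / 34
= 0.7059
= 70.6%

70.6


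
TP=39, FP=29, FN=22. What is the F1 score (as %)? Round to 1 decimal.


Precision = TP / (TP + FP) = 39 / 68 = 0.5735
Recall = TP / (TP + FN) = 39 / 61 = 0.6393
F1 = 2 * P * R / (P + R)
= 2 * 0.5735 * 0.6393 / (0.5735 + 0.6393)
= 0.7334 / 1.2129
= 0.6047
As percentage: 60.5%

60.5


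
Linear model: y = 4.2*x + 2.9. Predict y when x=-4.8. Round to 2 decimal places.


y = 4.2 * -4.8 + (2.9)
= -20.16 + (2.9)
= -17.26

-17.26


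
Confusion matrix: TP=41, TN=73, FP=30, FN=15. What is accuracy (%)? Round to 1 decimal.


Accuracy = (TP + TN) / (TP + TN + FP + FN) * 100
= (41 + 73) / (41 + 73 + 30 + 15)
= 114 / 159
= 0.717
= 71.7%

71.7


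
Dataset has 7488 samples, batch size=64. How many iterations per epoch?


Iterations per epoch = dataset_size / batch_size
= 7488 / 64
= 117

117


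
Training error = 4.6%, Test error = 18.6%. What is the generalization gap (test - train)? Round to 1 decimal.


Generalization gap = test_error - train_error
= 18.6 - 4.6
= 14.0%
A large gap suggests overfitting.

14.0


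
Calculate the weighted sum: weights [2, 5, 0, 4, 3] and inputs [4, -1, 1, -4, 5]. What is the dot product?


Element-wise products:
2 * 4 = 8
5 * -1 = -5
0 * 1 = 0
4 * -4 = -16
3 * 5 = 15
Sum = 8 + -5 + 0 + -16 + 15
= 2

2


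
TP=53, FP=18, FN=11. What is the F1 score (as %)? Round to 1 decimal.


Precision = TP / (TP + FP) = 53 / 71 = 0.7465
Recall = TP / (TP + FN) = 53 / 64 = 0.8281
F1 = 2 * P * R / (P + R)
= 2 * 0.7465 * 0.8281 / (0.7465 + 0.8281)
= 1.2364 / 1.5746
= 0.7852
As percentage: 78.5%

78.5


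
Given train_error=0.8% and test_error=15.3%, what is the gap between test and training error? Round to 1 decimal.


Generalization gap = test_error - train_error
= 15.3 - 0.8
= 14.5%
A large gap suggests overfitting.

14.5


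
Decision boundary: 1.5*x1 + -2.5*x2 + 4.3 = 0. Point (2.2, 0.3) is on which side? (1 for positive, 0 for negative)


Compute 1.5 * 2.2 + -2.5 * 0.3 + 4.3
= 3.3 + -0.75 + 4.3
= 6.85
Since 6.85 >= 0, the point is on the positive side.

1


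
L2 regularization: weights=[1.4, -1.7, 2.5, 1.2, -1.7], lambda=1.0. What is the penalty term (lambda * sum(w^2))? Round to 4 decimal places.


Squaring each weight:
1.4^2 = 1.96
(-1.7)^2 = 2.89
2.5^2 = 6.25
1.2^2 = 1.44
(-1.7)^2 = 2.89
Sum of squares = 15.43
Penalty = 1.0 * 15.43 = 15.4300

15.4300


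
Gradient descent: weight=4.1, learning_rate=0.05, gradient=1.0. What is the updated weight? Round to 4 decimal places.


w_new = w_old - lr * gradient
= 4.1 - 0.05 * 1.0
= 4.1 - (0.05)
= 4.0500

4.0500


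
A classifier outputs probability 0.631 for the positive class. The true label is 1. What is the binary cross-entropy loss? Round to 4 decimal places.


For y=1: Loss = -log(p)
= -log(0.631)
= -(-0.4604)
= 0.4604

0.4604


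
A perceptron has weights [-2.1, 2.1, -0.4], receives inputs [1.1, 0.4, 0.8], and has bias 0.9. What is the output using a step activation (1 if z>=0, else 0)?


z = w . x + b
= -2.1*1.1 + 2.1*0.4 + -0.4*0.8 + 0.9
= -2.31 + 0.84 + -0.32 + 0.9
= -1.79 + 0.9
= -0.89
Since z = -0.89 < 0, output = 0

0


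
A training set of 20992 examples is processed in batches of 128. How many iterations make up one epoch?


Iterations per epoch = dataset_size / batch_size
= 20992 / 128
= 164

164


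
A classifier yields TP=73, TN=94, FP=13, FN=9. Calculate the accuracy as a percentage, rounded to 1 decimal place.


Accuracy = (TP + TN) / (TP + TN + FP + FN) * 100
= (73 + 94) / (73 + 94 + 13 + 9)
= 167 / 189
= 0.8836
= 88.4%

88.4
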